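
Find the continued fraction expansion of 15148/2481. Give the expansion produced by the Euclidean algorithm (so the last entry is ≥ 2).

[6; 9, 2, 7, 1, 2, 5]

15148 = 6*2481 + 262
2481 = 9*262 + 123
262 = 2*123 + 16
123 = 7*16 + 11
16 = 1*11 + 5
11 = 2*5 + 1
5 = 5*1 + 0  (stop)
So 15148/2481 = [6; 9, 2, 7, 1, 2, 5].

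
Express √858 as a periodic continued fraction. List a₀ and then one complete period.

[29; 3, 2, 3, 58]

a₀ = ⌊√858⌋ = 29.
With m₀=0, d₀=1 and mₖ₊₁ = dₖaₖ − mₖ, dₖ₊₁ = (n − mₖ₊₁²)/dₖ, aₖ₊₁ = ⌊(a₀+mₖ₊₁)/dₖ₊₁⌋:
  k=1: m=29, d=17, a=3
  k=2: m=22, d=22, a=2
  k=3: m=22, d=17, a=3
  k=4: m=29, d=1, a=58
d=1 and a=2a₀=58 at k=4, so the next step gives (m, d) = (29, 17) again — its k=1 value — and the period has length 4.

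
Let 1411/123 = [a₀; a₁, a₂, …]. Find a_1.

1411 = 11·123 + 58   →  a_0 = 11
123 = 2·58 + 7   →  a_1 = 2

2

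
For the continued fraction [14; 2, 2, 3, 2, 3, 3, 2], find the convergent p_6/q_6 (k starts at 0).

Using pₖ = aₖpₖ₋₁ + pₖ₋₂, qₖ = aₖqₖ₋₁ + qₖ₋₂ (with p₋₁=1, p₋₂=0, q₋₁=0, q₋₂=1):
  k=0: a=14, p=14, q=1
  k=1: a=2, p=29, q=2
  k=2: a=2, p=72, q=5
  k=3: a=3, p=245, q=17
  k=4: a=2, p=562, q=39
  k=5: a=3, p=1931, q=134
  k=6: a=3, p=6355, q=441

6355/441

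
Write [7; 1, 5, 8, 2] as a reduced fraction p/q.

815/104

Using pₖ = aₖpₖ₋₁ + pₖ₋₂ and qₖ = aₖqₖ₋₁ + qₖ₋₂:
  k=0: a=7, p=7, q=1
  k=1: a=1, p=8, q=1
  k=2: a=5, p=47, q=6
  k=3: a=8, p=384, q=49
  k=4: a=2, p=815, q=104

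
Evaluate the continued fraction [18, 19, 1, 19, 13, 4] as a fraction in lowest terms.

Using pₖ = aₖpₖ₋₁ + pₖ₋₂ and qₖ = aₖqₖ₋₁ + qₖ₋₂:
  k=0: a=18, p=18, q=1
  k=1: a=19, p=343, q=19
  k=2: a=1, p=361, q=20
  k=3: a=19, p=7202, q=399
  k=4: a=13, p=93987, q=5207
  k=5: a=4, p=383150, q=21227

383150/21227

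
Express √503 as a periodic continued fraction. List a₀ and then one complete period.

a₀ = ⌊√503⌋ = 22.

[22; 2, 2, 1, 21, 1, 2, 2, 44]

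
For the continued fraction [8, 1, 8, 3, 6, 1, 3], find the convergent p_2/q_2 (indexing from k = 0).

Using pₖ = aₖpₖ₋₁ + pₖ₋₂, qₖ = aₖqₖ₋₁ + qₖ₋₂ (with p₋₁=1, p₋₂=0, q₋₁=0, q₋₂=1):
  k=0: a=8, p=8, q=1
  k=1: a=1, p=9, q=1
  k=2: a=8, p=80, q=9

80/9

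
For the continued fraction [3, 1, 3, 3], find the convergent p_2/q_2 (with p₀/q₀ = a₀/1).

Using pₖ = aₖpₖ₋₁ + pₖ₋₂, qₖ = aₖqₖ₋₁ + qₖ₋₂ (with p₋₁=1, p₋₂=0, q₋₁=0, q₋₂=1):
  k=0: a=3, p=3, q=1
  k=1: a=1, p=4, q=1
  k=2: a=3, p=15, q=4

15/4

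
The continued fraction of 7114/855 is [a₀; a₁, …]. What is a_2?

7114 = 8·855 + 274   →  a_0 = 8
855 = 3·274 + 33   →  a_1 = 3
274 = 8·33 + 10   →  a_2 = 8

8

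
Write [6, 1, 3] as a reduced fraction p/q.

Fold from the inside: start with 3/1.
  1 + 1/3 = 4/3
  6 + 3/4 = 27/4

27/4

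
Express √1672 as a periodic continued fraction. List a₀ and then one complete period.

a₀ = ⌊√1672⌋ = 40.
With m₀=0, d₀=1 and mₖ₊₁ = dₖaₖ − mₖ, dₖ₊₁ = (n − mₖ₊₁²)/dₖ, aₖ₊₁ = ⌊(a₀+mₖ₊₁)/dₖ₊₁⌋:
  k=1: m=40, d=72, a=1
  k=2: m=32, d=9, a=8
  k=3: m=40, d=8, a=10
  k=4: m=40, d=9, a=8
  k=5: m=32, d=72, a=1
  k=6: m=40, d=1, a=80
d=1 and a=2a₀=80 at k=6, so the next step gives (m, d) = (40, 72) again — its k=1 value — and the period has length 6.

[40; 1, 8, 10, 8, 1, 80]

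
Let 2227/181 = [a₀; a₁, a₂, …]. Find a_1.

2227 = 12·181 + 55   →  a_0 = 12
181 = 3·55 + 16   →  a_1 = 3

3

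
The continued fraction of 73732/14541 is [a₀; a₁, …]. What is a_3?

3

73732 = 5·14541 + 1027   →  a_0 = 5
14541 = 14·1027 + 163   →  a_1 = 14
1027 = 6·163 + 49   →  a_2 = 6
163 = 3·49 + 16   →  a_3 = 3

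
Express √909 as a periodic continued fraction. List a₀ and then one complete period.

a₀ = ⌊√909⌋ = 30.
With m₀=0, d₀=1 and mₖ₊₁ = dₖaₖ − mₖ, dₖ₊₁ = (n − mₖ₊₁²)/dₖ, aₖ₊₁ = ⌊(a₀+mₖ₊₁)/dₖ₊₁⌋:
  k=1: m=30, d=9, a=6
  k=2: m=24, d=37, a=1
  k=3: m=13, d=20, a=2
  k=4: m=27, d=9, a=6
  k=5: m=27, d=20, a=2
  k=6: m=13, d=37, a=1
  k=7: m=24, d=9, a=6
  k=8: m=30, d=1, a=60
d=1 and a=2a₀=60 at k=8, so the next step gives (m, d) = (30, 9) again — its k=1 value — and the period has length 8.

[30; 6, 1, 2, 6, 2, 1, 6, 60]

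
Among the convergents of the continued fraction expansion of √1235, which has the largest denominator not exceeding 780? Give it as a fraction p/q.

√1235 = [35; 7, 70, …] (period length 2).
Convergents:
  p_0/q_0 = 35/1
  p_1/q_1 = 246/7
  p_2/q_2 = 17255/491
  p_3/q_3 = 121031/3444
q_2 = 491 ≤ 780 < 3444 = q_3, so the answer is 17255/491.

17255/491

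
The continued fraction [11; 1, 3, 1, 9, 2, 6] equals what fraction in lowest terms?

Fold from the inside: start with 6/1.
  2 + 1/6 = 13/6
  9 + 6/13 = 123/13
  1 + 13/123 = 136/123
  3 + 123/136 = 531/136
  1 + 136/531 = 667/531
  11 + 531/667 = 7868/667

7868/667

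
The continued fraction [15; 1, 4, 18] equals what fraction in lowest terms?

1438/91

Fold from the inside: start with 18/1.
  4 + 1/18 = 73/18
  1 + 18/73 = 91/73
  15 + 73/91 = 1438/91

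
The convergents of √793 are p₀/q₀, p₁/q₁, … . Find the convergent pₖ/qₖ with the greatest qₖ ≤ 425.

4393/156

√793 = [28; 6, 4, 6, 56, …] (period length 4).
Convergents:
  p_0/q_0 = 28/1
  p_1/q_1 = 169/6
  p_2/q_2 = 704/25
  p_3/q_3 = 4393/156
  p_4/q_4 = 246712/8761
q_3 = 156 ≤ 425 < 8761 = q_4, so the answer is 4393/156.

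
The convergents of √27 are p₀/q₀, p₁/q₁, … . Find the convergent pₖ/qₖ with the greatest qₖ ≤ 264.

1351/260

√27 = [5; 5, 10, …] (period length 2).
Convergents:
  p_0/q_0 = 5/1
  p_1/q_1 = 26/5
  p_2/q_2 = 265/51
  p_3/q_3 = 1351/260
  p_4/q_4 = 13775/2651
q_3 = 260 ≤ 264 < 2651 = q_4, so the answer is 1351/260.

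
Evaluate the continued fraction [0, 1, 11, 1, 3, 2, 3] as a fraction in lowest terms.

365/396

Using pₖ = aₖpₖ₋₁ + pₖ₋₂ and qₖ = aₖqₖ₋₁ + qₖ₋₂:
  k=0: a=0, p=0, q=1
  k=1: a=1, p=1, q=1
  k=2: a=11, p=11, q=12
  k=3: a=1, p=12, q=13
  k=4: a=3, p=47, q=51
  k=5: a=2, p=106, q=115
  k=6: a=3, p=365, q=396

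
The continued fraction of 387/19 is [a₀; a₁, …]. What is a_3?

387 = 20·19 + 7   →  a_0 = 20
19 = 2·7 + 5   →  a_1 = 2
7 = 1·5 + 2   →  a_2 = 1
5 = 2·2 + 1   →  a_3 = 2

2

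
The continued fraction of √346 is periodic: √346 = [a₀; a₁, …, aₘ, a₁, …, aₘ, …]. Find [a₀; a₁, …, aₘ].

a₀ = ⌊√346⌋ = 18.
With m₀=0, d₀=1 and mₖ₊₁ = dₖaₖ − mₖ, dₖ₊₁ = (n − mₖ₊₁²)/dₖ, aₖ₊₁ = ⌊(a₀+mₖ₊₁)/dₖ₊₁⌋:
  k=1: m=18, d=22, a=1
  k=2: m=4, d=15, a=1
  k=3: m=11, d=15, a=1
  k=4: m=4, d=22, a=1
  k=5: m=18, d=1, a=36
d=1 and a=2a₀=36 at k=5, so the next step gives (m, d) = (18, 22) again — its k=1 value — and the period has length 5.

[18; 1, 1, 1, 1, 36]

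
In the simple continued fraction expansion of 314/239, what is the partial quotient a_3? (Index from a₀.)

314 = 1·239 + 75   →  a_0 = 1
239 = 3·75 + 14   →  a_1 = 3
75 = 5·14 + 5   →  a_2 = 5
14 = 2·5 + 4   →  a_3 = 2

2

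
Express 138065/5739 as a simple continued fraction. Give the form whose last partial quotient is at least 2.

138065 = 24×5739 + 329
5739 = 17×329 + 146
329 = 2×146 + 37
146 = 3×37 + 35
37 = 1×35 + 2
35 = 17×2 + 1
2 = 2×1 + 0  (stop)
So 138065/5739 = [24; 17, 2, 3, 1, 17, 2].

[24; 17, 2, 3, 1, 17, 2]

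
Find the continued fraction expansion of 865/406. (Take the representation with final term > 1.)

865 = 2×406 + 53
406 = 7×53 + 35
53 = 1×35 + 18
35 = 1×18 + 17
18 = 1×17 + 1
17 = 17×1 + 0  (stop)
So 865/406 = [2; 7, 1, 1, 1, 17].

[2; 7, 1, 1, 1, 17]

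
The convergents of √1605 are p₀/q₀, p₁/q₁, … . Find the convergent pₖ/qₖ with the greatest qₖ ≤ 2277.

51320/1281

√1605 = [40; 16, 80, …] (period length 2).
Convergents:
  p_0/q_0 = 40/1
  p_1/q_1 = 641/16
  p_2/q_2 = 51320/1281
  p_3/q_3 = 821761/20512
q_2 = 1281 ≤ 2277 < 20512 = q_3, so the answer is 51320/1281.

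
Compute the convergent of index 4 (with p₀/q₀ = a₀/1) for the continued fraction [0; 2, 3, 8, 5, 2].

128/297

Using pₖ = aₖpₖ₋₁ + pₖ₋₂, qₖ = aₖqₖ₋₁ + qₖ₋₂ (with p₋₁=1, p₋₂=0, q₋₁=0, q₋₂=1):
  k=0: a=0, p=0, q=1
  k=1: a=2, p=1, q=2
  k=2: a=3, p=3, q=7
  k=3: a=8, p=25, q=58
  k=4: a=5, p=128, q=297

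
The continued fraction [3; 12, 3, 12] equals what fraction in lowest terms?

1405/456

Fold from the inside: start with 12/1.
  3 + 1/12 = 37/12
  12 + 12/37 = 456/37
  3 + 37/456 = 1405/456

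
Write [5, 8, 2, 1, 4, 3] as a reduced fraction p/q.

Fold from the inside: start with 3/1.
  4 + 1/3 = 13/3
  1 + 3/13 = 16/13
  2 + 13/16 = 45/16
  8 + 16/45 = 376/45
  5 + 45/376 = 1925/376

1925/376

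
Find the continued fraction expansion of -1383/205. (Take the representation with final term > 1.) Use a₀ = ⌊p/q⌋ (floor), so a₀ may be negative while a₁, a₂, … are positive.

[-7; 3, 1, 16, 3]

-1383 = -7*205 + 52
205 = 3*52 + 49
52 = 1*49 + 3
49 = 16*3 + 1
3 = 3*1 + 0  (stop)
So -1383/205 = [-7; 3, 1, 16, 3].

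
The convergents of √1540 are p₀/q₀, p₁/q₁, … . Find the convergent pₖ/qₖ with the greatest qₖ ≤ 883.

√1540 = [39; 4, 8, 2, 8, 4, 78, …] (period length 6).
Convergents:
  p_0/q_0 = 39/1
  p_1/q_1 = 157/4
  p_2/q_2 = 1295/33
  p_3/q_3 = 2747/70
  p_4/q_4 = 23271/593
  p_5/q_5 = 95831/2442
q_4 = 593 ≤ 883 < 2442 = q_5, so the answer is 23271/593.

23271/593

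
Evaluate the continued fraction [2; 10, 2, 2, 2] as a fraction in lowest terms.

262/125

Using pₖ = aₖpₖ₋₁ + pₖ₋₂ and qₖ = aₖqₖ₋₁ + qₖ₋₂:
  k=0: a=2, p=2, q=1
  k=1: a=10, p=21, q=10
  k=2: a=2, p=44, q=21
  k=3: a=2, p=109, q=52
  k=4: a=2, p=262, q=125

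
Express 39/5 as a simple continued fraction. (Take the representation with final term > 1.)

[7; 1, 4]

39 = 7*5 + 4
5 = 1*4 + 1
4 = 4*1 + 0  (stop)
So 39/5 = [7; 1, 4].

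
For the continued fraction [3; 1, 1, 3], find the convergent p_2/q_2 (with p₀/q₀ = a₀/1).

7/2

Using pₖ = aₖpₖ₋₁ + pₖ₋₂, qₖ = aₖqₖ₋₁ + qₖ₋₂ (with p₋₁=1, p₋₂=0, q₋₁=0, q₋₂=1):
  k=0: a=3, p=3, q=1
  k=1: a=1, p=4, q=1
  k=2: a=1, p=7, q=2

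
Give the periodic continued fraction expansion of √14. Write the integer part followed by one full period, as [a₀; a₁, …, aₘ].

a₀ = ⌊√14⌋ = 3.
With m₀=0, d₀=1 and mₖ₊₁ = dₖaₖ − mₖ, dₖ₊₁ = (n − mₖ₊₁²)/dₖ, aₖ₊₁ = ⌊(a₀+mₖ₊₁)/dₖ₊₁⌋:
  k=1: m=3, d=5, a=1
  k=2: m=2, d=2, a=2
  k=3: m=2, d=5, a=1
  k=4: m=3, d=1, a=6
d=1 and a=2a₀=6 at k=4, so the next step gives (m, d) = (3, 5) again — its k=1 value — and the period has length 4.

[3; 1, 2, 1, 6]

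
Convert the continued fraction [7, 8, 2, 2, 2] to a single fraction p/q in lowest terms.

Fold from the inside: start with 2/1.
  2 + 1/2 = 5/2
  2 + 2/5 = 12/5
  8 + 5/12 = 101/12
  7 + 12/101 = 719/101

719/101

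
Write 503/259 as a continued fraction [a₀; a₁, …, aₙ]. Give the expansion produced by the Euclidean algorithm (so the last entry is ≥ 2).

503 = 1*259 + 244
259 = 1*244 + 15
244 = 16*15 + 4
15 = 3*4 + 3
4 = 1*3 + 1
3 = 3*1 + 0  (stop)
So 503/259 = [1; 1, 16, 3, 1, 3].

[1; 1, 16, 3, 1, 3]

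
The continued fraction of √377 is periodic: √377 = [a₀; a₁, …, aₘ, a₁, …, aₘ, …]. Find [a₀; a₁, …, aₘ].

[19; 2, 2, 2, 38]

a₀ = ⌊√377⌋ = 19.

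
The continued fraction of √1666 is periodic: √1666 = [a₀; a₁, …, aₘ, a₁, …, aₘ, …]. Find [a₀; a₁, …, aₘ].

a₀ = ⌊√1666⌋ = 40.

[40; 1, 4, 2, 4, 1, 80]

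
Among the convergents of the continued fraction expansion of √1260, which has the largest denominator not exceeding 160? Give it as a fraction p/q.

5005/141

√1260 = [35; 2, 70, …] (period length 2).
Convergents:
  p_0/q_0 = 35/1
  p_1/q_1 = 71/2
  p_2/q_2 = 5005/141
  p_3/q_3 = 10081/284
q_2 = 141 ≤ 160 < 284 = q_3, so the answer is 5005/141.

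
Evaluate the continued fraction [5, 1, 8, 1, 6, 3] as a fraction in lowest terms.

1280/217

Fold from the inside: start with 3/1.
  6 + 1/3 = 19/3
  1 + 3/19 = 22/19
  8 + 19/22 = 195/22
  1 + 22/195 = 217/195
  5 + 195/217 = 1280/217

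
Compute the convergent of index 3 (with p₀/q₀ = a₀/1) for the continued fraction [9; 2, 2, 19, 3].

912/97

Using pₖ = aₖpₖ₋₁ + pₖ₋₂, qₖ = aₖqₖ₋₁ + qₖ₋₂ (with p₋₁=1, p₋₂=0, q₋₁=0, q₋₂=1):
  k=0: a=9, p=9, q=1
  k=1: a=2, p=19, q=2
  k=2: a=2, p=47, q=5
  k=3: a=19, p=912, q=97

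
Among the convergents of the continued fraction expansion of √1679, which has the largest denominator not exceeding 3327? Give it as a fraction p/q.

136039/3320

√1679 = [40; 1, 39, 1, 80, …] (period length 4).
Convergents:
  p_0/q_0 = 40/1
  p_1/q_1 = 41/1
  p_2/q_2 = 1639/40
  p_3/q_3 = 1680/41
  p_4/q_4 = 136039/3320
  p_5/q_5 = 137719/3361
q_4 = 3320 ≤ 3327 < 3361 = q_5, so the answer is 136039/3320.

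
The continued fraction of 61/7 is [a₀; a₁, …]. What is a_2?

2

61 = 8·7 + 5   →  a_0 = 8
7 = 1·5 + 2   →  a_1 = 1
5 = 2·2 + 1   →  a_2 = 2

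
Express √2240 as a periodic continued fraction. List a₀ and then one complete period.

[47; 3, 23, 3, 94]

a₀ = ⌊√2240⌋ = 47.
With m₀=0, d₀=1 and mₖ₊₁ = dₖaₖ − mₖ, dₖ₊₁ = (n − mₖ₊₁²)/dₖ, aₖ₊₁ = ⌊(a₀+mₖ₊₁)/dₖ₊₁⌋:
  k=1: m=47, d=31, a=3
  k=2: m=46, d=4, a=23
  k=3: m=46, d=31, a=3
  k=4: m=47, d=1, a=94
d=1 and a=2a₀=94 at k=4, so the next step gives (m, d) = (47, 31) again — its k=1 value — and the period has length 4.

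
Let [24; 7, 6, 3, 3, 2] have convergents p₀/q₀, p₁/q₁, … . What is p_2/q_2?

Using pₖ = aₖpₖ₋₁ + pₖ₋₂, qₖ = aₖqₖ₋₁ + qₖ₋₂ (with p₋₁=1, p₋₂=0, q₋₁=0, q₋₂=1):
  k=0: a=24, p=24, q=1
  k=1: a=7, p=169, q=7
  k=2: a=6, p=1038, q=43

1038/43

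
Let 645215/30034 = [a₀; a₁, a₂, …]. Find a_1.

2

645215 = 21·30034 + 14501   →  a_0 = 21
30034 = 2·14501 + 1032   →  a_1 = 2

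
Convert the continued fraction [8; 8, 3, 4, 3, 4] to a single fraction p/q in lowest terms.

Fold from the inside: start with 4/1.
  3 + 1/4 = 13/4
  4 + 4/13 = 56/13
  3 + 13/56 = 181/56
  8 + 56/181 = 1504/181
  8 + 181/1504 = 12213/1504

12213/1504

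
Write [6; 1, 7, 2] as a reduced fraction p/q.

Fold from the inside: start with 2/1.
  7 + 1/2 = 15/2
  1 + 2/15 = 17/15
  6 + 15/17 = 117/17

117/17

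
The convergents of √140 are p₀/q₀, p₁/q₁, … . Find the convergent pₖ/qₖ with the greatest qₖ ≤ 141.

√140 = [11; 1, 4, 1, 22, …] (period length 4).
Convergents:
  p_0/q_0 = 11/1
  p_1/q_1 = 12/1
  p_2/q_2 = 59/5
  p_3/q_3 = 71/6
  p_4/q_4 = 1621/137
  p_5/q_5 = 1692/143
q_4 = 137 ≤ 141 < 143 = q_5, so the answer is 1621/137.

1621/137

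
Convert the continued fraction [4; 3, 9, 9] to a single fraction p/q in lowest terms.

Using pₖ = aₖpₖ₋₁ + pₖ₋₂ and qₖ = aₖqₖ₋₁ + qₖ₋₂:
  k=0: a=4, p=4, q=1
  k=1: a=3, p=13, q=3
  k=2: a=9, p=121, q=28
  k=3: a=9, p=1102, q=255

1102/255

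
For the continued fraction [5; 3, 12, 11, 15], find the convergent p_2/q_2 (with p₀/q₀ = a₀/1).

197/37

Using pₖ = aₖpₖ₋₁ + pₖ₋₂, qₖ = aₖqₖ₋₁ + qₖ₋₂ (with p₋₁=1, p₋₂=0, q₋₁=0, q₋₂=1):
  k=0: a=5, p=5, q=1
  k=1: a=3, p=16, q=3
  k=2: a=12, p=197, q=37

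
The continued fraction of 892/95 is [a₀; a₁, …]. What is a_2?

892 = 9·95 + 37   →  a_0 = 9
95 = 2·37 + 21   →  a_1 = 2
37 = 1·21 + 16   →  a_2 = 1

1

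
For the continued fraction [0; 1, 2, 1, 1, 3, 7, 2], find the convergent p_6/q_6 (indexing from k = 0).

131/182

Using pₖ = aₖpₖ₋₁ + pₖ₋₂, qₖ = aₖqₖ₋₁ + qₖ₋₂ (with p₋₁=1, p₋₂=0, q₋₁=0, q₋₂=1):
  k=0: a=0, p=0, q=1
  k=1: a=1, p=1, q=1
  k=2: a=2, p=2, q=3
  k=3: a=1, p=3, q=4
  k=4: a=1, p=5, q=7
  k=5: a=3, p=18, q=25
  k=6: a=7, p=131, q=182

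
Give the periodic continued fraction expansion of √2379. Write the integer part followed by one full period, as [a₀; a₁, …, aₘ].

[48; 1, 3, 2, 3, 1, 96]

a₀ = ⌊√2379⌋ = 48.
With m₀=0, d₀=1 and mₖ₊₁ = dₖaₖ − mₖ, dₖ₊₁ = (n − mₖ₊₁²)/dₖ, aₖ₊₁ = ⌊(a₀+mₖ₊₁)/dₖ₊₁⌋:
  k=1: m=48, d=75, a=1
  k=2: m=27, d=22, a=3
  k=3: m=39, d=39, a=2
  k=4: m=39, d=22, a=3
  k=5: m=27, d=75, a=1
  k=6: m=48, d=1, a=96
d=1 and a=2a₀=96 at k=6, so the next step gives (m, d) = (48, 75) again — its k=1 value — and the period has length 6.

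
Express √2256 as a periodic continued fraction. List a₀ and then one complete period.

a₀ = ⌊√2256⌋ = 47.
With m₀=0, d₀=1 and mₖ₊₁ = dₖaₖ − mₖ, dₖ₊₁ = (n − mₖ₊₁²)/dₖ, aₖ₊₁ = ⌊(a₀+mₖ₊₁)/dₖ₊₁⌋:
  k=1: m=47, d=47, a=2
  k=2: m=47, d=1, a=94
d=1 and a=2a₀=94 at k=2, so the next step gives (m, d) = (47, 47) again — its k=1 value — and the period has length 2.

[47; 2, 94]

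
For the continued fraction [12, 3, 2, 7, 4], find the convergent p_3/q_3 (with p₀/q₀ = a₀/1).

639/52

Using pₖ = aₖpₖ₋₁ + pₖ₋₂, qₖ = aₖqₖ₋₁ + qₖ₋₂ (with p₋₁=1, p₋₂=0, q₋₁=0, q₋₂=1):
  k=0: a=12, p=12, q=1
  k=1: a=3, p=37, q=3
  k=2: a=2, p=86, q=7
  k=3: a=7, p=639, q=52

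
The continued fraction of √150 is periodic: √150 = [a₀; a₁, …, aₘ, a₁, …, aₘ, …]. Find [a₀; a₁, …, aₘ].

[12; 4, 24]

a₀ = ⌊√150⌋ = 12.
With m₀=0, d₀=1 and mₖ₊₁ = dₖaₖ − mₖ, dₖ₊₁ = (n − mₖ₊₁²)/dₖ, aₖ₊₁ = ⌊(a₀+mₖ₊₁)/dₖ₊₁⌋:
  k=1: m=12, d=6, a=4
  k=2: m=12, d=1, a=24
d=1 and a=2a₀=24 at k=2, so the next step gives (m, d) = (12, 6) again — its k=1 value — and the period has length 2.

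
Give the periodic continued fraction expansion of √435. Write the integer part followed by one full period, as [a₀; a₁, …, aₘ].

a₀ = ⌊√435⌋ = 20.
With m₀=0, d₀=1 and mₖ₊₁ = dₖaₖ − mₖ, dₖ₊₁ = (n − mₖ₊₁²)/dₖ, aₖ₊₁ = ⌊(a₀+mₖ₊₁)/dₖ₊₁⌋:
  k=1: m=20, d=35, a=1
  k=2: m=15, d=6, a=5
  k=3: m=15, d=35, a=1
  k=4: m=20, d=1, a=40
d=1 and a=2a₀=40 at k=4, so the next step gives (m, d) = (20, 35) again — its k=1 value — and the period has length 4.

[20; 1, 5, 1, 40]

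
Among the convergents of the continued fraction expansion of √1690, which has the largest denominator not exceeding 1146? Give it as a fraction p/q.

27379/666

√1690 = [41; 9, 8, 9, 82, …] (period length 4).
Convergents:
  p_0/q_0 = 41/1
  p_1/q_1 = 370/9
  p_2/q_2 = 3001/73
  p_3/q_3 = 27379/666
  p_4/q_4 = 2248079/54685
q_3 = 666 ≤ 1146 < 54685 = q_4, so the answer is 27379/666.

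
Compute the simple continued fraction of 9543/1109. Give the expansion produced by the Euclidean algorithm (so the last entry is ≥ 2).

[8; 1, 1, 1, 1, 7, 3, 9]

9543 = 8×1109 + 671
1109 = 1×671 + 438
671 = 1×438 + 233
438 = 1×233 + 205
233 = 1×205 + 28
205 = 7×28 + 9
28 = 3×9 + 1
9 = 9×1 + 0  (stop)
So 9543/1109 = [8; 1, 1, 1, 1, 7, 3, 9].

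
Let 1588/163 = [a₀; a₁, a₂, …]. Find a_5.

2

1588 = 9·163 + 121   →  a_0 = 9
163 = 1·121 + 42   →  a_1 = 1
121 = 2·42 + 37   →  a_2 = 2
42 = 1·37 + 5   →  a_3 = 1
37 = 7·5 + 2   →  a_4 = 7
5 = 2·2 + 1   →  a_5 = 2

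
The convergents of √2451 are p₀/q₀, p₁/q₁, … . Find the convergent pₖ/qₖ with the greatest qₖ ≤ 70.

√2451 = [49; 1, 1, 32, 1, 1, 98, …] (period length 6).
Convergents:
  p_0/q_0 = 49/1
  p_1/q_1 = 50/1
  p_2/q_2 = 99/2
  p_3/q_3 = 3218/65
  p_4/q_4 = 3317/67
  p_5/q_5 = 6535/132
q_4 = 67 ≤ 70 < 132 = q_5, so the answer is 3317/67.

3317/67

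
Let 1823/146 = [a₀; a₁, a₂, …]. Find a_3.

1823 = 12·146 + 71   →  a_0 = 12
146 = 2·71 + 4   →  a_1 = 2
71 = 17·4 + 3   →  a_2 = 17
4 = 1·3 + 1   →  a_3 = 1

1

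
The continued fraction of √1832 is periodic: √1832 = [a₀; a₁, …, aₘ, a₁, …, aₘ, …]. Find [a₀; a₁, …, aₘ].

[42; 1, 4, 21, 4, 1, 84]

a₀ = ⌊√1832⌋ = 42.
With m₀=0, d₀=1 and mₖ₊₁ = dₖaₖ − mₖ, dₖ₊₁ = (n − mₖ₊₁²)/dₖ, aₖ₊₁ = ⌊(a₀+mₖ₊₁)/dₖ₊₁⌋:
  k=1: m=42, d=68, a=1
  k=2: m=26, d=17, a=4
  k=3: m=42, d=4, a=21
  k=4: m=42, d=17, a=4
  k=5: m=26, d=68, a=1
  k=6: m=42, d=1, a=84
d=1 and a=2a₀=84 at k=6, so the next step gives (m, d) = (42, 68) again — its k=1 value — and the period has length 6.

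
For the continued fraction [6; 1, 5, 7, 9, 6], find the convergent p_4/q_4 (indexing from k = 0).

2687/393

Using pₖ = aₖpₖ₋₁ + pₖ₋₂, qₖ = aₖqₖ₋₁ + qₖ₋₂ (with p₋₁=1, p₋₂=0, q₋₁=0, q₋₂=1):
  k=0: a=6, p=6, q=1
  k=1: a=1, p=7, q=1
  k=2: a=5, p=41, q=6
  k=3: a=7, p=294, q=43
  k=4: a=9, p=2687, q=393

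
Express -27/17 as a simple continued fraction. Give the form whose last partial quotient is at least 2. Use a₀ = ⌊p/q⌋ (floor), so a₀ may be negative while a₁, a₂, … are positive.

[-2; 2, 2, 3]

-27 = -2*17 + 7
17 = 2*7 + 3
7 = 2*3 + 1
3 = 3*1 + 0  (stop)
So -27/17 = [-2; 2, 2, 3].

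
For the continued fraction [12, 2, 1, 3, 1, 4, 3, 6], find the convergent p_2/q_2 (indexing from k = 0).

37/3

Using pₖ = aₖpₖ₋₁ + pₖ₋₂, qₖ = aₖqₖ₋₁ + qₖ₋₂ (with p₋₁=1, p₋₂=0, q₋₁=0, q₋₂=1):
  k=0: a=12, p=12, q=1
  k=1: a=2, p=25, q=2
  k=2: a=1, p=37, q=3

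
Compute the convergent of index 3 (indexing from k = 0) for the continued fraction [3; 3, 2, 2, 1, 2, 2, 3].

56/17

Using pₖ = aₖpₖ₋₁ + pₖ₋₂, qₖ = aₖqₖ₋₁ + qₖ₋₂ (with p₋₁=1, p₋₂=0, q₋₁=0, q₋₂=1):
  k=0: a=3, p=3, q=1
  k=1: a=3, p=10, q=3
  k=2: a=2, p=23, q=7
  k=3: a=2, p=56, q=17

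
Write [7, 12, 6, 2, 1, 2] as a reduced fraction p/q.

4391/620

Fold from the inside: start with 2/1.
  1 + 1/2 = 3/2
  2 + 2/3 = 8/3
  6 + 3/8 = 51/8
  12 + 8/51 = 620/51
  7 + 51/620 = 4391/620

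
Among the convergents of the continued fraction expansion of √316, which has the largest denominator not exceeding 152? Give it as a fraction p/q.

√316 = [17; 1, 3, 2, 8, 2, 3, 1, 34, …] (period length 8).
Convergents:
  p_0/q_0 = 17/1
  p_1/q_1 = 18/1
  p_2/q_2 = 71/4
  p_3/q_3 = 160/9
  p_4/q_4 = 1351/76
  p_5/q_5 = 2862/161
q_4 = 76 ≤ 152 < 161 = q_5, so the answer is 1351/76.

1351/76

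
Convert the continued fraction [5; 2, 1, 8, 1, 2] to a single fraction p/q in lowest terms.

Fold from the inside: start with 2/1.
  1 + 1/2 = 3/2
  8 + 2/3 = 26/3
  1 + 3/26 = 29/26
  2 + 26/29 = 84/29
  5 + 29/84 = 449/84

449/84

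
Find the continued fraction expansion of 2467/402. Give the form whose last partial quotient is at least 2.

2467 = 6·402 + 55
402 = 7·55 + 17
55 = 3·17 + 4
17 = 4·4 + 1
4 = 4·1 + 0  (stop)
So 2467/402 = [6; 7, 3, 4, 4].

[6; 7, 3, 4, 4]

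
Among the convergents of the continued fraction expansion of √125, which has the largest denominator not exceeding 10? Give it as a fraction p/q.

67/6

√125 = [11; 5, 1, 1, 5, 22, …] (period length 5).
Convergents:
  p_0/q_0 = 11/1
  p_1/q_1 = 56/5
  p_2/q_2 = 67/6
  p_3/q_3 = 123/11
q_2 = 6 ≤ 10 < 11 = q_3, so the answer is 67/6.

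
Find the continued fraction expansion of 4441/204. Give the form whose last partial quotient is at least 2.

[21; 1, 3, 2, 1, 15]

4441 = 21*204 + 157
204 = 1*157 + 47
157 = 3*47 + 16
47 = 2*16 + 15
16 = 1*15 + 1
15 = 15*1 + 0  (stop)
So 4441/204 = [21; 1, 3, 2, 1, 15].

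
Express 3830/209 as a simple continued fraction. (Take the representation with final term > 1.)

[18; 3, 13, 1, 1, 2]

3830 = 18*209 + 68
209 = 3*68 + 5
68 = 13*5 + 3
5 = 1*3 + 2
3 = 1*2 + 1
2 = 2*1 + 0  (stop)
So 3830/209 = [18; 3, 13, 1, 1, 2].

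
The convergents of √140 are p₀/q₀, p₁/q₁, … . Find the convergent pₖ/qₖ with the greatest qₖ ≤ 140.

√140 = [11; 1, 4, 1, 22, …] (period length 4).
Convergents:
  p_0/q_0 = 11/1
  p_1/q_1 = 12/1
  p_2/q_2 = 59/5
  p_3/q_3 = 71/6
  p_4/q_4 = 1621/137
  p_5/q_5 = 1692/143
q_4 = 137 ≤ 140 < 143 = q_5, so the answer is 1621/137.

1621/137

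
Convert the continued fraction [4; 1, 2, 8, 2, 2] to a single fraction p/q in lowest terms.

613/131

Fold from the inside: start with 2/1.
  2 + 1/2 = 5/2
  8 + 2/5 = 42/5
  2 + 5/42 = 89/42
  1 + 42/89 = 131/89
  4 + 89/131 = 613/131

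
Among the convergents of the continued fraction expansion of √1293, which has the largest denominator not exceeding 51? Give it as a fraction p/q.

√1293 = [35; 1, 22, 1, 70, …] (period length 4).
Convergents:
  p_0/q_0 = 35/1
  p_1/q_1 = 36/1
  p_2/q_2 = 827/23
  p_3/q_3 = 863/24
  p_4/q_4 = 61237/1703
q_3 = 24 ≤ 51 < 1703 = q_4, so the answer is 863/24.

863/24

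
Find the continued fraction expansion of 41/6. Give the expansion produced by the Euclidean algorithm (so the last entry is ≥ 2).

41 = 6·6 + 5
6 = 1·5 + 1
5 = 5·1 + 0  (stop)
So 41/6 = [6; 1, 5].

[6; 1, 5]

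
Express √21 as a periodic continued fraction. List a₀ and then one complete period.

[4; 1, 1, 2, 1, 1, 8]

a₀ = ⌊√21⌋ = 4.
With m₀=0, d₀=1 and mₖ₊₁ = dₖaₖ − mₖ, dₖ₊₁ = (n − mₖ₊₁²)/dₖ, aₖ₊₁ = ⌊(a₀+mₖ₊₁)/dₖ₊₁⌋:
  k=1: m=4, d=5, a=1
  k=2: m=1, d=4, a=1
  k=3: m=3, d=3, a=2
  k=4: m=3, d=4, a=1
  k=5: m=1, d=5, a=1
  k=6: m=4, d=1, a=8
d=1 and a=2a₀=8 at k=6, so the next step gives (m, d) = (4, 5) again — its k=1 value — and the period has length 6.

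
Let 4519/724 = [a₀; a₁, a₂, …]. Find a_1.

4

4519 = 6·724 + 175   →  a_0 = 6
724 = 4·175 + 24   →  a_1 = 4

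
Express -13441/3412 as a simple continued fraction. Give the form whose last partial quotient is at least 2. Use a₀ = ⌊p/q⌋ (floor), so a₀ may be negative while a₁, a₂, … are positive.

-13441 = -4*3412 + 207
3412 = 16*207 + 100
207 = 2*100 + 7
100 = 14*7 + 2
7 = 3*2 + 1
2 = 2*1 + 0  (stop)
So -13441/3412 = [-4; 16, 2, 14, 3, 2].

[-4; 16, 2, 14, 3, 2]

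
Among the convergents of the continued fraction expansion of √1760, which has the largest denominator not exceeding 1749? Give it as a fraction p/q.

√1760 = [41; 1, 19, 1, 82, …] (period length 4).
Convergents:
  p_0/q_0 = 41/1
  p_1/q_1 = 42/1
  p_2/q_2 = 839/20
  p_3/q_3 = 881/21
  p_4/q_4 = 73081/1742
  p_5/q_5 = 73962/1763
q_4 = 1742 ≤ 1749 < 1763 = q_5, so the answer is 73081/1742.

73081/1742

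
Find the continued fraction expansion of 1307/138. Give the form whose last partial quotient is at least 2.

[9; 2, 8, 8]

1307 = 9·138 + 65
138 = 2·65 + 8
65 = 8·8 + 1
8 = 8·1 + 0  (stop)
So 1307/138 = [9; 2, 8, 8].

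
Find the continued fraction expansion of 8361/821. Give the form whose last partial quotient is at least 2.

[10; 5, 2, 3, 2, 9]

8361 = 10*821 + 151
821 = 5*151 + 66
151 = 2*66 + 19
66 = 3*19 + 9
19 = 2*9 + 1
9 = 9*1 + 0  (stop)
So 8361/821 = [10; 5, 2, 3, 2, 9].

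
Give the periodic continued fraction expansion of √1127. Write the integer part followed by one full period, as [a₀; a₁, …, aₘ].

[33; 1, 1, 3, 33, 3, 1, 1, 66]

a₀ = ⌊√1127⌋ = 33.
With m₀=0, d₀=1 and mₖ₊₁ = dₖaₖ − mₖ, dₖ₊₁ = (n − mₖ₊₁²)/dₖ, aₖ₊₁ = ⌊(a₀+mₖ₊₁)/dₖ₊₁⌋:
  k=1: m=33, d=38, a=1
  k=2: m=5, d=29, a=1
  k=3: m=24, d=19, a=3
  k=4: m=33, d=2, a=33
  k=5: m=33, d=19, a=3
  k=6: m=24, d=29, a=1
  k=7: m=5, d=38, a=1
  k=8: m=33, d=1, a=66
d=1 and a=2a₀=66 at k=8, so the next step gives (m, d) = (33, 38) again — its k=1 value — and the period has length 8.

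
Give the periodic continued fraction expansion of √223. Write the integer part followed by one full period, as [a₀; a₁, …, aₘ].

[14; 1, 13, 1, 28]

a₀ = ⌊√223⌋ = 14.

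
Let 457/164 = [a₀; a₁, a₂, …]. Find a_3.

1

457 = 2·164 + 129   →  a_0 = 2
164 = 1·129 + 35   →  a_1 = 1
129 = 3·35 + 24   →  a_2 = 3
35 = 1·24 + 11   →  a_3 = 1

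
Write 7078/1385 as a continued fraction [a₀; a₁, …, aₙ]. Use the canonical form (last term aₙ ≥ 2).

7078 = 5*1385 + 153
1385 = 9*153 + 8
153 = 19*8 + 1
8 = 8*1 + 0  (stop)
So 7078/1385 = [5; 9, 19, 8].

[5; 9, 19, 8]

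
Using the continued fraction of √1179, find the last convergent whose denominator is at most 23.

√1179 = [34; 2, 1, 33, 1, 2, 68, …] (period length 6).
Convergents:
  p_0/q_0 = 34/1
  p_1/q_1 = 69/2
  p_2/q_2 = 103/3
  p_3/q_3 = 3468/101
q_2 = 3 ≤ 23 < 101 = q_3, so the answer is 103/3.

103/3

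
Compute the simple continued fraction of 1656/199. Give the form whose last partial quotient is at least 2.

[8; 3, 9, 7]

1656 = 8*199 + 64
199 = 3*64 + 7
64 = 9*7 + 1
7 = 7*1 + 0  (stop)
So 1656/199 = [8; 3, 9, 7].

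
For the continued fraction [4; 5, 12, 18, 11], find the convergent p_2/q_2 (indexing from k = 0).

Using pₖ = aₖpₖ₋₁ + pₖ₋₂, qₖ = aₖqₖ₋₁ + qₖ₋₂ (with p₋₁=1, p₋₂=0, q₋₁=0, q₋₂=1):
  k=0: a=4, p=4, q=1
  k=1: a=5, p=21, q=5
  k=2: a=12, p=256, q=61

256/61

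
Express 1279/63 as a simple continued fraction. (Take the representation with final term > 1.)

[20; 3, 3, 6]

1279 = 20×63 + 19
63 = 3×19 + 6
19 = 3×6 + 1
6 = 6×1 + 0  (stop)
So 1279/63 = [20; 3, 3, 6].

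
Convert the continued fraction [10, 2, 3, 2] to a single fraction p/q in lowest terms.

167/16

Fold from the inside: start with 2/1.
  3 + 1/2 = 7/2
  2 + 2/7 = 16/7
  10 + 7/16 = 167/16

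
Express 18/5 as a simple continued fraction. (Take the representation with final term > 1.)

[3; 1, 1, 2]

18 = 3*5 + 3
5 = 1*3 + 2
3 = 1*2 + 1
2 = 2*1 + 0  (stop)
So 18/5 = [3; 1, 1, 2].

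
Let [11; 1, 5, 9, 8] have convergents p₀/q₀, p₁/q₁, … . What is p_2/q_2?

71/6

Using pₖ = aₖpₖ₋₁ + pₖ₋₂, qₖ = aₖqₖ₋₁ + qₖ₋₂ (with p₋₁=1, p₋₂=0, q₋₁=0, q₋₂=1):
  k=0: a=11, p=11, q=1
  k=1: a=1, p=12, q=1
  k=2: a=5, p=71, q=6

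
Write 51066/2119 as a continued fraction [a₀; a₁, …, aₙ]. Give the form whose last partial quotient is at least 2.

51066 = 24*2119 + 210
2119 = 10*210 + 19
210 = 11*19 + 1
19 = 19*1 + 0  (stop)
So 51066/2119 = [24; 10, 11, 19].

[24; 10, 11, 19]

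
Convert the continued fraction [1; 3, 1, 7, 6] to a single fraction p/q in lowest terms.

Using pₖ = aₖpₖ₋₁ + pₖ₋₂ and qₖ = aₖqₖ₋₁ + qₖ₋₂:
  k=0: a=1, p=1, q=1
  k=1: a=3, p=4, q=3
  k=2: a=1, p=5, q=4
  k=3: a=7, p=39, q=31
  k=4: a=6, p=239, q=190

239/190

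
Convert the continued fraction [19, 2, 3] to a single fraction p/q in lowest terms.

Fold from the inside: start with 3/1.
  2 + 1/3 = 7/3
  19 + 3/7 = 136/7

136/7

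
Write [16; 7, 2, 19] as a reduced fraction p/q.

Fold from the inside: start with 19/1.
  2 + 1/19 = 39/19
  7 + 19/39 = 292/39
  16 + 39/292 = 4711/292

4711/292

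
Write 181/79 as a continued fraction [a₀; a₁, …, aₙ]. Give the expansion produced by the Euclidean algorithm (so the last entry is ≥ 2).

[2; 3, 2, 3, 3]

181 = 2*79 + 23
79 = 3*23 + 10
23 = 2*10 + 3
10 = 3*3 + 1
3 = 3*1 + 0  (stop)
So 181/79 = [2; 3, 2, 3, 3].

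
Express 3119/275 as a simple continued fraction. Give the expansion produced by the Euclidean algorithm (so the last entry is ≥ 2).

[11; 2, 1, 12, 2, 3]

3119 = 11·275 + 94
275 = 2·94 + 87
94 = 1·87 + 7
87 = 12·7 + 3
7 = 2·3 + 1
3 = 3·1 + 0  (stop)
So 3119/275 = [11; 2, 1, 12, 2, 3].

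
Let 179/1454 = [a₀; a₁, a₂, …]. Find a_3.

7

179 = 0·1454 + 179   →  a_0 = 0
1454 = 8·179 + 22   →  a_1 = 8
179 = 8·22 + 3   →  a_2 = 8
22 = 7·3 + 1   →  a_3 = 7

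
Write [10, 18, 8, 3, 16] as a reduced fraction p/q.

Using pₖ = aₖpₖ₋₁ + pₖ₋₂ and qₖ = aₖqₖ₋₁ + qₖ₋₂:
  k=0: a=10, p=10, q=1
  k=1: a=18, p=181, q=18
  k=2: a=8, p=1458, q=145
  k=3: a=3, p=4555, q=453
  k=4: a=16, p=74338, q=7393

74338/7393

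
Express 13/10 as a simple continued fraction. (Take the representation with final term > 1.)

13 = 1·10 + 3
10 = 3·3 + 1
3 = 3·1 + 0  (stop)
So 13/10 = [1; 3, 3].

[1; 3, 3]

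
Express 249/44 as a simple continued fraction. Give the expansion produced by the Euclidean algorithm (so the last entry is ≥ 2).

[5; 1, 1, 1, 14]

249 = 5·44 + 29
44 = 1·29 + 15
29 = 1·15 + 14
15 = 1·14 + 1
14 = 14·1 + 0  (stop)
So 249/44 = [5; 1, 1, 1, 14].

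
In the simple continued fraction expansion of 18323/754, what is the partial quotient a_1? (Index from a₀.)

3

18323 = 24·754 + 227   →  a_0 = 24
754 = 3·227 + 73   →  a_1 = 3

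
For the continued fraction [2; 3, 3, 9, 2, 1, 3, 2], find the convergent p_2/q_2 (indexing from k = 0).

23/10

Using pₖ = aₖpₖ₋₁ + pₖ₋₂, qₖ = aₖqₖ₋₁ + qₖ₋₂ (with p₋₁=1, p₋₂=0, q₋₁=0, q₋₂=1):
  k=0: a=2, p=2, q=1
  k=1: a=3, p=7, q=3
  k=2: a=3, p=23, q=10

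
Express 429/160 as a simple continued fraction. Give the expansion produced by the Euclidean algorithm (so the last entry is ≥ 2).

[2; 1, 2, 7, 3, 2]

429 = 2·160 + 109
160 = 1·109 + 51
109 = 2·51 + 7
51 = 7·7 + 2
7 = 3·2 + 1
2 = 2·1 + 0  (stop)
So 429/160 = [2; 1, 2, 7, 3, 2].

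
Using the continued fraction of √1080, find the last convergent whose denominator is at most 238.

√1080 = [32; 1, 6, 3, 6, 1, 64, …] (period length 6).
Convergents:
  p_0/q_0 = 32/1
  p_1/q_1 = 33/1
  p_2/q_2 = 230/7
  p_3/q_3 = 723/22
  p_4/q_4 = 4568/139
  p_5/q_5 = 5291/161
  p_6/q_6 = 343192/10443
q_5 = 161 ≤ 238 < 10443 = q_6, so the answer is 5291/161.

5291/161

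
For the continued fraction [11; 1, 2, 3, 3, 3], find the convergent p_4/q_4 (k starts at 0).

386/33

Using pₖ = aₖpₖ₋₁ + pₖ₋₂, qₖ = aₖqₖ₋₁ + qₖ₋₂ (with p₋₁=1, p₋₂=0, q₋₁=0, q₋₂=1):
  k=0: a=11, p=11, q=1
  k=1: a=1, p=12, q=1
  k=2: a=2, p=35, q=3
  k=3: a=3, p=117, q=10
  k=4: a=3, p=386, q=33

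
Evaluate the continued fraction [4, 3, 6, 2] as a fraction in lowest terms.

Fold from the inside: start with 2/1.
  6 + 1/2 = 13/2
  3 + 2/13 = 41/13
  4 + 13/41 = 177/41

177/41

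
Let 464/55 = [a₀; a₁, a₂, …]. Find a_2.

3

464 = 8·55 + 24   →  a_0 = 8
55 = 2·24 + 7   →  a_1 = 2
24 = 3·7 + 3   →  a_2 = 3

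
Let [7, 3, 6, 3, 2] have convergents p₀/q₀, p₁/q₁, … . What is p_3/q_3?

Using pₖ = aₖpₖ₋₁ + pₖ₋₂, qₖ = aₖqₖ₋₁ + qₖ₋₂ (with p₋₁=1, p₋₂=0, q₋₁=0, q₋₂=1):
  k=0: a=7, p=7, q=1
  k=1: a=3, p=22, q=3
  k=2: a=6, p=139, q=19
  k=3: a=3, p=439, q=60

439/60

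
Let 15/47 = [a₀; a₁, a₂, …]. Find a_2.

7

15 = 0·47 + 15   →  a_0 = 0
47 = 3·15 + 2   →  a_1 = 3
15 = 7·2 + 1   →  a_2 = 7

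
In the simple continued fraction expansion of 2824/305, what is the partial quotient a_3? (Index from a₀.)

6

2824 = 9·305 + 79   →  a_0 = 9
305 = 3·79 + 68   →  a_1 = 3
79 = 1·68 + 11   →  a_2 = 1
68 = 6·11 + 2   →  a_3 = 6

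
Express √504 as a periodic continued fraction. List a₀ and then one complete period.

[22; 2, 4, 2, 44]

a₀ = ⌊√504⌋ = 22.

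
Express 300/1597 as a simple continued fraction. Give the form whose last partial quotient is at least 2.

300 = 0×1597 + 300
1597 = 5×300 + 97
300 = 3×97 + 9
97 = 10×9 + 7
9 = 1×7 + 2
7 = 3×2 + 1
2 = 2×1 + 0  (stop)
So 300/1597 = [0; 5, 3, 10, 1, 3, 2].

[0; 5, 3, 10, 1, 3, 2]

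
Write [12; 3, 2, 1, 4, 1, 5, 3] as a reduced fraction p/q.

12950/1053

Using pₖ = aₖpₖ₋₁ + pₖ₋₂ and qₖ = aₖqₖ₋₁ + qₖ₋₂:
  k=0: a=12, p=12, q=1
  k=1: a=3, p=37, q=3
  k=2: a=2, p=86, q=7
  k=3: a=1, p=123, q=10
  k=4: a=4, p=578, q=47
  k=5: a=1, p=701, q=57
  k=6: a=5, p=4083, q=332
  k=7: a=3, p=12950, q=1053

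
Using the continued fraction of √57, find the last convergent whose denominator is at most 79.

√57 = [7; 1, 1, 4, 1, 1, 14, …] (period length 6).
Convergents:
  p_0/q_0 = 7/1
  p_1/q_1 = 8/1
  p_2/q_2 = 15/2
  p_3/q_3 = 68/9
  p_4/q_4 = 83/11
  p_5/q_5 = 151/20
  p_6/q_6 = 2197/291
q_5 = 20 ≤ 79 < 291 = q_6, so the answer is 151/20.

151/20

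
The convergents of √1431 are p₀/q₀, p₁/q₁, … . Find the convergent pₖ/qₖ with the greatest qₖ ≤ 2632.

√1431 = [37; 1, 4, 1, 4, 1, 74, …] (period length 6).
Convergents:
  p_0/q_0 = 37/1
  p_1/q_1 = 38/1
  p_2/q_2 = 189/5
  p_3/q_3 = 227/6
  p_4/q_4 = 1097/29
  p_5/q_5 = 1324/35
  p_6/q_6 = 99073/2619
  p_7/q_7 = 100397/2654
q_6 = 2619 ≤ 2632 < 2654 = q_7, so the answer is 99073/2619.

99073/2619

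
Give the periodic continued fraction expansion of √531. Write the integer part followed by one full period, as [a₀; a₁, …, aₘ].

[23; 23, 46]

a₀ = ⌊√531⌋ = 23.
With m₀=0, d₀=1 and mₖ₊₁ = dₖaₖ − mₖ, dₖ₊₁ = (n − mₖ₊₁²)/dₖ, aₖ₊₁ = ⌊(a₀+mₖ₊₁)/dₖ₊₁⌋:
  k=1: m=23, d=2, a=23
  k=2: m=23, d=1, a=46
d=1 and a=2a₀=46 at k=2, so the next step gives (m, d) = (23, 2) again — its k=1 value — and the period has length 2.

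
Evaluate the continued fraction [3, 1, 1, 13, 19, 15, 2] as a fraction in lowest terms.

56362/16019

Using pₖ = aₖpₖ₋₁ + pₖ₋₂ and qₖ = aₖqₖ₋₁ + qₖ₋₂:
  k=0: a=3, p=3, q=1
  k=1: a=1, p=4, q=1
  k=2: a=1, p=7, q=2
  k=3: a=13, p=95, q=27
  k=4: a=19, p=1812, q=515
  k=5: a=15, p=27275, q=7752
  k=6: a=2, p=56362, q=16019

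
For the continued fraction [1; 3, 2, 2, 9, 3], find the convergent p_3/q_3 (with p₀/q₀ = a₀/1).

22/17

Using pₖ = aₖpₖ₋₁ + pₖ₋₂, qₖ = aₖqₖ₋₁ + qₖ₋₂ (with p₋₁=1, p₋₂=0, q₋₁=0, q₋₂=1):
  k=0: a=1, p=1, q=1
  k=1: a=3, p=4, q=3
  k=2: a=2, p=9, q=7
  k=3: a=2, p=22, q=17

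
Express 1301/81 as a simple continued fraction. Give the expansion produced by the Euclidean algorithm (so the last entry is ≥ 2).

[16; 16, 5]

1301 = 16·81 + 5
81 = 16·5 + 1
5 = 5·1 + 0  (stop)
So 1301/81 = [16; 16, 5].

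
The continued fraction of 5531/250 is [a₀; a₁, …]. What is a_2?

5531 = 22·250 + 31   →  a_0 = 22
250 = 8·31 + 2   →  a_1 = 8
31 = 15·2 + 1   →  a_2 = 15

15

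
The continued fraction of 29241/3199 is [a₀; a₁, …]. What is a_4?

29241 = 9·3199 + 450   →  a_0 = 9
3199 = 7·450 + 49   →  a_1 = 7
450 = 9·49 + 9   →  a_2 = 9
49 = 5·9 + 4   →  a_3 = 5
9 = 2·4 + 1   →  a_4 = 2

2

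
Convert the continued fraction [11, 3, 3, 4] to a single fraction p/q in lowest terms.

Using pₖ = aₖpₖ₋₁ + pₖ₋₂ and qₖ = aₖqₖ₋₁ + qₖ₋₂:
  k=0: a=11, p=11, q=1
  k=1: a=3, p=34, q=3
  k=2: a=3, p=113, q=10
  k=3: a=4, p=486, q=43

486/43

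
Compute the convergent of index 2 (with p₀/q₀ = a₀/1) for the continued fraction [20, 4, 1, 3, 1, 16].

101/5

Using pₖ = aₖpₖ₋₁ + pₖ₋₂, qₖ = aₖqₖ₋₁ + qₖ₋₂ (with p₋₁=1, p₋₂=0, q₋₁=0, q₋₂=1):
  k=0: a=20, p=20, q=1
  k=1: a=4, p=81, q=4
  k=2: a=1, p=101, q=5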